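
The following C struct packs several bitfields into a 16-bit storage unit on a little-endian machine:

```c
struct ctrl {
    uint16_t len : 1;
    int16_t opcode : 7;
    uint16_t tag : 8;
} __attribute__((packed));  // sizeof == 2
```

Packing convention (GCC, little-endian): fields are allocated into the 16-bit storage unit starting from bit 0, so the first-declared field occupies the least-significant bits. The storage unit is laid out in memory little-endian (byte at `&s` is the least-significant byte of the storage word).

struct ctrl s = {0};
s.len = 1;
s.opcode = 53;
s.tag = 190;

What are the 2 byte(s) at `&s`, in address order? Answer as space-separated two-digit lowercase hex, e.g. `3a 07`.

6b be

len (1b) val=1 bits=0x1 at bit 0: 0x0001
opcode (7b) val=53 bits=0x35 at bit 1: 0x006b
tag (8b) val=190 bits=0xbe at bit 8: 0xbe6b
word = 0xbe6b → little-endian bytes:
  [0]=0x6b  [1]=0xbe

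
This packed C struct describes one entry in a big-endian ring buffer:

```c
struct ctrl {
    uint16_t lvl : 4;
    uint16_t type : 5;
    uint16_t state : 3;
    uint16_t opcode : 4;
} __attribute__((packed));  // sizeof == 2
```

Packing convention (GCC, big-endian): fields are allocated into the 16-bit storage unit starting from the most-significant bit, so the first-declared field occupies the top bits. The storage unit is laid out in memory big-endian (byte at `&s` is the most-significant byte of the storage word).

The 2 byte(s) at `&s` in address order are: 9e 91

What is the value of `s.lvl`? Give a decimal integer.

9

[0]=0x9e [1]=0x91 (big-endian) → word 0x9e91
lvl [12+:4] = (word>>12) & 0xf = 9  ←
type [7+:5] = (word>>7) & 0x1f = 29
state [4+:3] = (word>>4) & 0x7 = 1
opcode [0+:4] = (word>>0) & 0xf = 1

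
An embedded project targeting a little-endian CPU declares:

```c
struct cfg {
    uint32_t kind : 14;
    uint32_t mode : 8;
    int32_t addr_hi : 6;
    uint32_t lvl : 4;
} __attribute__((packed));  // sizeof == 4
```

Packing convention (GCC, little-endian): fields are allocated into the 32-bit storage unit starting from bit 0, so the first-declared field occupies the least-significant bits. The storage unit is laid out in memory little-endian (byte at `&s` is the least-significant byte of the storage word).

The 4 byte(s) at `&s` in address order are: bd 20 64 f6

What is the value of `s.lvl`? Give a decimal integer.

15

[0]=0xbd [1]=0x20 [2]=0x64 [3]=0xf6 (little-endian) → word 0xf66420bd
kind:14 @ bit 0 → (0xf66420bd>>0)&0x3fff = 0x20bd
mode:8 @ bit 14 → (0xf66420bd>>14)&0xff = 0x90
addr_hi:6 @ bit 22 → (0xf66420bd>>22)&0x3f = 0x19
lvl:4 @ bit 28 → (0xf66420bd>>28)&0xf = 0xf  ←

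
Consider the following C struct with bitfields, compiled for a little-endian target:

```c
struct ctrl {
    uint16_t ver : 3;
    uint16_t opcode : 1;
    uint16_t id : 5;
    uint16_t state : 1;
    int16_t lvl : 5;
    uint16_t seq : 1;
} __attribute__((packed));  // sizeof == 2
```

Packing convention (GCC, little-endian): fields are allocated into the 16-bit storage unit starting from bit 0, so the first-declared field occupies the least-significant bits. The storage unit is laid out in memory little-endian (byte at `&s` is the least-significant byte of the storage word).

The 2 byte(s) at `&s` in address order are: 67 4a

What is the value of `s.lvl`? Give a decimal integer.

-14

[0]=0x67 [1]=0x4a (little-endian) → word 0x4a67
ver [0+:3] = (word>>0) & 0x7 = 7
opcode [3+:1] = (word>>3) & 0x1 = 0
id [4+:5] = (word>>4) & 0x1f = 6
state [9+:1] = (word>>9) & 0x1 = 1
lvl [10+:5] = (word>>10) & 0x1f = 18  ←
seq [15+:1] = (word>>15) & 0x1 = 0
lvl signed 5b, MSB=1: 18 - 32 = -14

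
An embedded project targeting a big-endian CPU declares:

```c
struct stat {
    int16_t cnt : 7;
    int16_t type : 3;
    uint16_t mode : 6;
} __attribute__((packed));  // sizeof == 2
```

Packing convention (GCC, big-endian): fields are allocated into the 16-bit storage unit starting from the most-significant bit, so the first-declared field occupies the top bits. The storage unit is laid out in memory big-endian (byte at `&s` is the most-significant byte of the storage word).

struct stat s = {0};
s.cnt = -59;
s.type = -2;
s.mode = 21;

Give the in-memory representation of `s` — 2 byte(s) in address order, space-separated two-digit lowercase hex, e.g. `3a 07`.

[9+:7] cnt=-59 & 0x7f = 0x45; word=0x8a00
[6+:3] type=-2 & 0x7 = 0x6; word=0x8b80
[0+:6] mode=21 & 0x3f = 0x15; word=0x8b95
word = 0x8b95 → big-endian bytes:
  [0]=0x8b  [1]=0x95

8b 95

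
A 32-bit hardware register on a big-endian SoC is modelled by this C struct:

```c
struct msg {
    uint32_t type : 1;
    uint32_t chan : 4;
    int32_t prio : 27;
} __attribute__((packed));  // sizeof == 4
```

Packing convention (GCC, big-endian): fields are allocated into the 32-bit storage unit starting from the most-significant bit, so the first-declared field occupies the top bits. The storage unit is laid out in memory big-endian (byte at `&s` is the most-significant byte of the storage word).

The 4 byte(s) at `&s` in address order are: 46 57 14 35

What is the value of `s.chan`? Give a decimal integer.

8

[0]=0x46 [1]=0x57 [2]=0x14 [3]=0x35 (big-endian) → word 0x46571435
type:1 @ bit 31 → (0x46571435>>31)&0x1 = 0x0
chan:4 @ bit 27 → (0x46571435>>27)&0xf = 0x8  ←
prio:27 @ bit 0 → (0x46571435>>0)&0x7ffffff = 0x6571435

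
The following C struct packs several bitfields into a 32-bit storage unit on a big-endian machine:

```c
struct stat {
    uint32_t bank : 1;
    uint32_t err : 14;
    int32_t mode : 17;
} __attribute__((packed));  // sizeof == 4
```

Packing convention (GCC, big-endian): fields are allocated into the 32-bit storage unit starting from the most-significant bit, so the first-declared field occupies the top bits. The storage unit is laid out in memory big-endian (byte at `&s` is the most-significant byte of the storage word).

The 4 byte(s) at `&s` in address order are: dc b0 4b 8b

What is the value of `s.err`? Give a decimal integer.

11864

[0]=0xdc [1]=0xb0 [2]=0x4b [3]=0x8b (big-endian) → word 0xdcb04b8b
bank:1 @ bit 31 → (0xdcb04b8b>>31)&0x1 = 0x1
err:14 @ bit 17 → (0xdcb04b8b>>17)&0x3fff = 0x2e58  ←
mode:17 @ bit 0 → (0xdcb04b8b>>0)&0x1ffff = 0x4b8b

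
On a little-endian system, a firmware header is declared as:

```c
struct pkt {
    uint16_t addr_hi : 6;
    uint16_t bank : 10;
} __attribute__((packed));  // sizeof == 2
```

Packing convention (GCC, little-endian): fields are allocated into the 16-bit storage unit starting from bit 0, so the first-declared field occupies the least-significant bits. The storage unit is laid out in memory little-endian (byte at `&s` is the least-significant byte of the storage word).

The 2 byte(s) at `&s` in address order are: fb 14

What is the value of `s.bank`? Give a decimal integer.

83

[0]=0xfb [1]=0x14 (little-endian) → word 0x14fb
addr_hi [0+:6] = (word>>0) & 0x3f = 59
bank [6+:10] = (word>>6) & 0x3ff = 83  ←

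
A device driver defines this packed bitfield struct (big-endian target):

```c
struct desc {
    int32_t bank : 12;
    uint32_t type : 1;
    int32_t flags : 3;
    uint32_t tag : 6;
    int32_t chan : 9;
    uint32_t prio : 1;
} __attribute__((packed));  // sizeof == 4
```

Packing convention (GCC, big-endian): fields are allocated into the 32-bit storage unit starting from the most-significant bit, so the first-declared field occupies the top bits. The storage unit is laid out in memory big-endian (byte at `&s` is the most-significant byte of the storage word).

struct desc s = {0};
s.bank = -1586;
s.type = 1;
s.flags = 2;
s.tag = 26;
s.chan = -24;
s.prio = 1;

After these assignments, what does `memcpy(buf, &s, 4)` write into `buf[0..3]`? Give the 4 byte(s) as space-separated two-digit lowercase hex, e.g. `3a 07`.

bank (12b) val=-1586 bits=0x9ce at bit 20: 0x9ce00000
type (1b) val=1 bits=0x1 at bit 19: 0x9ce80000
flags (3b) val=2 bits=0x2 at bit 16: 0x9cea0000
tag (6b) val=26 bits=0x1a at bit 10: 0x9cea6800
chan (9b) val=-24 bits=0x1e8 at bit 1: 0x9cea6bd0
prio (1b) val=1 bits=0x1 at bit 0: 0x9cea6bd1
word = 0x9cea6bd1 → big-endian bytes:
  [0]=0x9c  [1]=0xea  [2]=0x6b  [3]=0xd1

9c ea 6b d1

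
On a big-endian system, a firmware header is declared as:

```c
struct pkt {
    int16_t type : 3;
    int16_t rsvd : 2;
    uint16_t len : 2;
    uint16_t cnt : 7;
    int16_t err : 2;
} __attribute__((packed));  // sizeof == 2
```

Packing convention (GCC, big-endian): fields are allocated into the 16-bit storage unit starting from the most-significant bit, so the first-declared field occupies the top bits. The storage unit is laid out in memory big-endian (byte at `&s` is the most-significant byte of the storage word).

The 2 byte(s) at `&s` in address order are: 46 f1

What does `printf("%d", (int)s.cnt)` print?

60

[0]=0x46 [1]=0xf1 (big-endian) → word 0x46f1
type:3 @ bit 13 → (0x46f1>>13)&0x7 = 0x2
rsvd:2 @ bit 11 → (0x46f1>>11)&0x3 = 0x0
len:2 @ bit 9 → (0x46f1>>9)&0x3 = 0x3
cnt:7 @ bit 2 → (0x46f1>>2)&0x7f = 0x3c  ←
err:2 @ bit 0 → (0x46f1>>0)&0x3 = 0x1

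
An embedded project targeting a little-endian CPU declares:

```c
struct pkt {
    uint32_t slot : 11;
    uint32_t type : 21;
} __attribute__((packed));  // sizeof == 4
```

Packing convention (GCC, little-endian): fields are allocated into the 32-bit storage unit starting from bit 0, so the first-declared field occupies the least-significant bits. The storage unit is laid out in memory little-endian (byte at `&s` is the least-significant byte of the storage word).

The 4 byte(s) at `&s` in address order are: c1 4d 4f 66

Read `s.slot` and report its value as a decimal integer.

1473

[0]=0xc1 [1]=0x4d [2]=0x4f [3]=0x66 (little-endian) → word 0x664f4dc1
slot:11 @ bit 0 → (0x664f4dc1>>0)&0x7ff = 0x5c1  ←
type:21 @ bit 11 → (0x664f4dc1>>11)&0x1fffff = 0xcc9e9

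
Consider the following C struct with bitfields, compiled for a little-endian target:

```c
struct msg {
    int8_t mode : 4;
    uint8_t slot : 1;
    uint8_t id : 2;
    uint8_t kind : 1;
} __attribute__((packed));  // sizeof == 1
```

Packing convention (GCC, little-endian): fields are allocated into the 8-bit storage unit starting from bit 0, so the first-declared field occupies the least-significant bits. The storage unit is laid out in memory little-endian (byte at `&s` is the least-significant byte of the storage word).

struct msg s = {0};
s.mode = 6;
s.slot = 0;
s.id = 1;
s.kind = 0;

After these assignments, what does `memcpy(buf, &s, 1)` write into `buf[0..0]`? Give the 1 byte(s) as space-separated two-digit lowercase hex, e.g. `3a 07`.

mode (4b) val=6 bits=0x6 at bit 0: 0x06
slot (1b) val=0 bits=0x0 at bit 4: 0x06
id (2b) val=1 bits=0x1 at bit 5: 0x26
kind (1b) val=0 bits=0x0 at bit 7: 0x26
word = 0x26 → little-endian bytes:
  [0]=0x26

26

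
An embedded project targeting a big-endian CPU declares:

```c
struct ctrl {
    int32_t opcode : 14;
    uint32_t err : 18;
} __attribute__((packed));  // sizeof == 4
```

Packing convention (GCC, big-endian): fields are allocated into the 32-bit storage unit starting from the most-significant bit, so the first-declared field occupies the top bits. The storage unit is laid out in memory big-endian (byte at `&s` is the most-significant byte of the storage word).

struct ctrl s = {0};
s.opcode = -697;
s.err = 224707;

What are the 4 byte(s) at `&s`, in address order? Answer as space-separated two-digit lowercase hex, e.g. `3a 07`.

f5 1f 6d c3

[18+:14] opcode=-697 & 0x3fff = 0x3d47; word=0xf51c0000
[0+:18] err=224707 & 0x3ffff = 0x36dc3; word=0xf51f6dc3
word = 0xf51f6dc3 → big-endian bytes:
  [0]=0xf5  [1]=0x1f  [2]=0x6d  [3]=0xc3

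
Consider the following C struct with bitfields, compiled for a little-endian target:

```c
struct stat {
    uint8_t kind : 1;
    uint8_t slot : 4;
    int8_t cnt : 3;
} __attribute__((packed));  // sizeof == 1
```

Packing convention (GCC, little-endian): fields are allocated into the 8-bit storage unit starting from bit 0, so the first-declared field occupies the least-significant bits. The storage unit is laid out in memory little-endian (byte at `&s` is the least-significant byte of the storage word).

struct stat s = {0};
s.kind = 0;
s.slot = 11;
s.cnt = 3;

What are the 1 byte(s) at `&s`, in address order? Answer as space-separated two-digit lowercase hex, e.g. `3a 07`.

kind (1b) val=0 bits=0x0 at bit 0: 0x00
slot (4b) val=11 bits=0xb at bit 1: 0x16
cnt (3b) val=3 bits=0x3 at bit 5: 0x76
word = 0x76 → little-endian bytes:
  [0]=0x76

76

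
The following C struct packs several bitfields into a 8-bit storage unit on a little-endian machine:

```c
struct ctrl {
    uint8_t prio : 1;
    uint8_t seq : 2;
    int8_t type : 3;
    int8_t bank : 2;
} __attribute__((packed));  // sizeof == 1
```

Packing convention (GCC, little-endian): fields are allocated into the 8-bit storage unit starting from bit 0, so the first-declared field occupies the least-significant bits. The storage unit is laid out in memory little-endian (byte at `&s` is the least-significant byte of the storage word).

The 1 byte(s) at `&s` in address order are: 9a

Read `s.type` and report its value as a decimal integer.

[0]=0x9a (little-endian) → word 0x9a
prio [0+:1] = (word>>0) & 0x1 = 0
seq [1+:2] = (word>>1) & 0x3 = 1
type [3+:3] = (word>>3) & 0x7 = 3  ←
bank [6+:2] = (word>>6) & 0x3 = 2
type signed 3b, MSB=0: value = 3

3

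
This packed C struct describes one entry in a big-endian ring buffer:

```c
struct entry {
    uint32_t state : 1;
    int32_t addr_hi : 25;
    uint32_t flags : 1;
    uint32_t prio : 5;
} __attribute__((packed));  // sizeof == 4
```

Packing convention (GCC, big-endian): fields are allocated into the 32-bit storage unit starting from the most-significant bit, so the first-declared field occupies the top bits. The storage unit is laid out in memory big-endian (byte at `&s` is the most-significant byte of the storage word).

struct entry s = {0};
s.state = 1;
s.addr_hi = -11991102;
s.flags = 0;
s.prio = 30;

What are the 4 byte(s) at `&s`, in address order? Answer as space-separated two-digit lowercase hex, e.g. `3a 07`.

d2 41 f0 9e

state (1b) val=1 bits=0x1 at bit 31: 0x80000000
addr_hi (25b) val=-11991102 bits=0x14907c2 at bit 6: 0xd241f080
flags (1b) val=0 bits=0x0 at bit 5: 0xd241f080
prio (5b) val=30 bits=0x1e at bit 0: 0xd241f09e
word = 0xd241f09e → big-endian bytes:
  [0]=0xd2  [1]=0x41  [2]=0xf0  [3]=0x9e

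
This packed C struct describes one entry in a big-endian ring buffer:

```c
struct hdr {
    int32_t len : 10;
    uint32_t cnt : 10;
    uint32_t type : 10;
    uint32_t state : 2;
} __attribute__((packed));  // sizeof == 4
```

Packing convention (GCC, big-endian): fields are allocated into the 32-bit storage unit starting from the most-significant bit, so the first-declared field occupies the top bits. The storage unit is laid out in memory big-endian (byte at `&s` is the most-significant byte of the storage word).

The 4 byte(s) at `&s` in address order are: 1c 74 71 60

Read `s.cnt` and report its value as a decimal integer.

[0]=0x1c [1]=0x74 [2]=0x71 [3]=0x60 (big-endian) → word 0x1c747160
len [22+:10] = (word>>22) & 0x3ff = 113
cnt [12+:10] = (word>>12) & 0x3ff = 839  ←
type [2+:10] = (word>>2) & 0x3ff = 88
state [0+:2] = (word>>0) & 0x3 = 0

839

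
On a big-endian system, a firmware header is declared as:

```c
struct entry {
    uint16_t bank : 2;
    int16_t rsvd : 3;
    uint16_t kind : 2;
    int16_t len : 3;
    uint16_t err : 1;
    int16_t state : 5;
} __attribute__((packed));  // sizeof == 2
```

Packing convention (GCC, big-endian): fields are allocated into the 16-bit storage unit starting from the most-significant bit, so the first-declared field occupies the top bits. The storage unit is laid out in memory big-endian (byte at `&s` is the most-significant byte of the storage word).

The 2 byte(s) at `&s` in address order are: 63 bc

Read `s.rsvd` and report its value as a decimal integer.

[0]=0x63 [1]=0xbc (big-endian) → word 0x63bc
bank [14+:2] = (word>>14) & 0x3 = 1
rsvd [11+:3] = (word>>11) & 0x7 = 4  ←
kind [9+:2] = (word>>9) & 0x3 = 1
len [6+:3] = (word>>6) & 0x7 = 6
err [5+:1] = (word>>5) & 0x1 = 1
state [0+:5] = (word>>0) & 0x1f = 28
rsvd signed 3b, MSB=1: 4 - 8 = -4

-4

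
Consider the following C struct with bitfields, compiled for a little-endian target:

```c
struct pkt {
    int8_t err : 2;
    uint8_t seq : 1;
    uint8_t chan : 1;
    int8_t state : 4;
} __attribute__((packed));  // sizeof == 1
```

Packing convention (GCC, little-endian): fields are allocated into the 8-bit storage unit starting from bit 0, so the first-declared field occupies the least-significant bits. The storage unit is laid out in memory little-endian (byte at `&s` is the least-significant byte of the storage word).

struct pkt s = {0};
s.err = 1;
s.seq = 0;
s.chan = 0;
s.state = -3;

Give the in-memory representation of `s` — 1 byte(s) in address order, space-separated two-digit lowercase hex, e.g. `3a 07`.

[0+:2] err=1 & 0x3 = 0x1; word=0x01
[2+:1] seq=0 & 0x1 = 0x0; word=0x01
[3+:1] chan=0 & 0x1 = 0x0; word=0x01
[4+:4] state=-3 & 0xf = 0xd; word=0xd1
word = 0xd1 → little-endian bytes:
  [0]=0xd1

d1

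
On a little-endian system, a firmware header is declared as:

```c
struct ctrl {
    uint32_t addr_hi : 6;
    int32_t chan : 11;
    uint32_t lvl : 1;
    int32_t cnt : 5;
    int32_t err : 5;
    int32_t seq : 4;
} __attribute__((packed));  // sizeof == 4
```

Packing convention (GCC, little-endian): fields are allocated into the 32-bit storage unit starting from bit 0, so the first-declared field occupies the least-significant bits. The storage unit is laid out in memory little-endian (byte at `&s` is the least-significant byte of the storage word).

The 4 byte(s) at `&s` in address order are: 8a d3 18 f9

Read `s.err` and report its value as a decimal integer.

[0]=0x8a [1]=0xd3 [2]=0x18 [3]=0xf9 (little-endian) → word 0xf918d38a
addr_hi [0+:6] = (word>>0) & 0x3f = 10
chan [6+:11] = (word>>6) & 0x7ff = 846
lvl [17+:1] = (word>>17) & 0x1 = 0
cnt [18+:5] = (word>>18) & 0x1f = 6
err [23+:5] = (word>>23) & 0x1f = 18  ←
seq [28+:4] = (word>>28) & 0xf = 15
err signed 5b, MSB=1: 18 - 32 = -14

-14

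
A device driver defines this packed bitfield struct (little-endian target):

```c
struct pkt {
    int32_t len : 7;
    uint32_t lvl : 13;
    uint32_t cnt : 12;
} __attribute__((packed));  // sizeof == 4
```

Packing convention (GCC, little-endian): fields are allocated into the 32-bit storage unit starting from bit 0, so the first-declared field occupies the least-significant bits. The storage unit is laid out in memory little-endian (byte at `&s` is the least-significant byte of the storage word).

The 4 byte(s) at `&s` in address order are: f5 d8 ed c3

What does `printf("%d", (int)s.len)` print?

-11

[0]=0xf5 [1]=0xd8 [2]=0xed [3]=0xc3 (little-endian) → word 0xc3edd8f5
len [0+:7] = (word>>0) & 0x7f = 117  ←
lvl [7+:13] = (word>>7) & 0x1fff = 7089
cnt [20+:12] = (word>>20) & 0xfff = 3134
len signed 7b, MSB=1: 117 - 128 = -11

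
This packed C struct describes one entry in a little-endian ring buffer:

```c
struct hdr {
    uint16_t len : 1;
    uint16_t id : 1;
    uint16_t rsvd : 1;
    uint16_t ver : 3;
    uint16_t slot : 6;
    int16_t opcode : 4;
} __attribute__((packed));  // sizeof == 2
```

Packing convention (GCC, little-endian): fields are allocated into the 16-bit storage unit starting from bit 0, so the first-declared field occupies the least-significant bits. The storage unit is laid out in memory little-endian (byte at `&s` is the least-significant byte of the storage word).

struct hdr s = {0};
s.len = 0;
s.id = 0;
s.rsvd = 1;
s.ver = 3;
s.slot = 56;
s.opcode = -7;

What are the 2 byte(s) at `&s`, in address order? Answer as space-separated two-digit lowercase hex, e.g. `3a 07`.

len (1b) val=0 bits=0x0 at bit 0: 0x0000
id (1b) val=0 bits=0x0 at bit 1: 0x0000
rsvd (1b) val=1 bits=0x1 at bit 2: 0x0004
ver (3b) val=3 bits=0x3 at bit 3: 0x001c
slot (6b) val=56 bits=0x38 at bit 6: 0x0e1c
opcode (4b) val=-7 bits=0x9 at bit 12: 0x9e1c
word = 0x9e1c → little-endian bytes:
  [0]=0x1c  [1]=0x9e

1c 9e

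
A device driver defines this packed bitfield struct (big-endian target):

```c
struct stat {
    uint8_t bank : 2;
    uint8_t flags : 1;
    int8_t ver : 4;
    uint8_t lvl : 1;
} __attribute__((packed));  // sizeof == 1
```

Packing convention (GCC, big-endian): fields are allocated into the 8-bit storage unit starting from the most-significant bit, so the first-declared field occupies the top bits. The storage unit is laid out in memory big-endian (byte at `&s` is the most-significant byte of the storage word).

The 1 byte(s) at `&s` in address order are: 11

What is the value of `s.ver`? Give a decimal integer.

-8

[0]=0x11 (big-endian) → word 0x11
bank [6+:2] = (word>>6) & 0x3 = 0
flags [5+:1] = (word>>5) & 0x1 = 0
ver [1+:4] = (word>>1) & 0xf = 8  ←
lvl [0+:1] = (word>>0) & 0x1 = 1
ver signed 4b, MSB=1: 8 - 16 = -8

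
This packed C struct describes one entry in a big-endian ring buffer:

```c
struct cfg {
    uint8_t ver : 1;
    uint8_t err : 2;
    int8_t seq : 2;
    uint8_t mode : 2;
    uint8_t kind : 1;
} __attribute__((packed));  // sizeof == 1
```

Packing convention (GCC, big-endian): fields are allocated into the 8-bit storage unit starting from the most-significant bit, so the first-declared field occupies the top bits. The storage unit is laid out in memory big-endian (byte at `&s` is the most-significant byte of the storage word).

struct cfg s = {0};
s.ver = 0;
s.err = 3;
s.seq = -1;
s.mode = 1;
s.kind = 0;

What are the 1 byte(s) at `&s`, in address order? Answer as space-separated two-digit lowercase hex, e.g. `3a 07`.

[7+:1] ver=0 & 0x1 = 0x0; word=0x00
[5+:2] err=3 & 0x3 = 0x3; word=0x60
[3+:2] seq=-1 & 0x3 = 0x3; word=0x78
[1+:2] mode=1 & 0x3 = 0x1; word=0x7a
[0+:1] kind=0 & 0x1 = 0x0; word=0x7a
word = 0x7a → big-endian bytes:
  [0]=0x7a

7a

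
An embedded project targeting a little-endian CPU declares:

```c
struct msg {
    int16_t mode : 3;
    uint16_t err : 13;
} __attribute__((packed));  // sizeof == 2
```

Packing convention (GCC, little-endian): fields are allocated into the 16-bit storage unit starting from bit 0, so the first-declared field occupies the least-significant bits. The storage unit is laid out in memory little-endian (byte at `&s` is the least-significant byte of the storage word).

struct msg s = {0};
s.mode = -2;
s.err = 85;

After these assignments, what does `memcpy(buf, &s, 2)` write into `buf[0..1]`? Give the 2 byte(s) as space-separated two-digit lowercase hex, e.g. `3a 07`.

ae 02

[0+:3] mode=-2 & 0x7 = 0x6; word=0x0006
[3+:13] err=85 & 0x1fff = 0x55; word=0x02ae
word = 0x02ae → little-endian bytes:
  [0]=0xae  [1]=0x02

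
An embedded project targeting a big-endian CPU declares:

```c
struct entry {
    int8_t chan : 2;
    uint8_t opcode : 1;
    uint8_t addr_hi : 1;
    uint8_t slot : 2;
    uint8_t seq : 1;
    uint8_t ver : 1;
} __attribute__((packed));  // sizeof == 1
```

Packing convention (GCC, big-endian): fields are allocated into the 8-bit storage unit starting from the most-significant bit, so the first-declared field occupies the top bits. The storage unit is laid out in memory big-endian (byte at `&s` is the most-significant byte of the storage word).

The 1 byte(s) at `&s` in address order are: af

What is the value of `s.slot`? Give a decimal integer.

[0]=0xaf (big-endian) → word 0xaf
chan:2 @ bit 6 → (0xaf>>6)&0x3 = 0x2
opcode:1 @ bit 5 → (0xaf>>5)&0x1 = 0x1
addr_hi:1 @ bit 4 → (0xaf>>4)&0x1 = 0x0
slot:2 @ bit 2 → (0xaf>>2)&0x3 = 0x3  ←
seq:1 @ bit 1 → (0xaf>>1)&0x1 = 0x1
ver:1 @ bit 0 → (0xaf>>0)&0x1 = 0x1

3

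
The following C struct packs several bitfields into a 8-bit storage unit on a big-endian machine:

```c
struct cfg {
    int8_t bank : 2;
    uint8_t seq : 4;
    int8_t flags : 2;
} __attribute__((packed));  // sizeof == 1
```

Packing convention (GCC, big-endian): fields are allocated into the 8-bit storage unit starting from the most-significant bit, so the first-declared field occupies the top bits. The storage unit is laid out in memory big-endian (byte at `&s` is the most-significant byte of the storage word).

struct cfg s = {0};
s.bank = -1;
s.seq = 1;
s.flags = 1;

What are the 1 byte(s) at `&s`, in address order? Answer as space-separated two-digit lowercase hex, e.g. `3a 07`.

[6+:2] bank=-1 & 0x3 = 0x3; word=0xc0
[2+:4] seq=1 & 0xf = 0x1; word=0xc4
[0+:2] flags=1 & 0x3 = 0x1; word=0xc5
word = 0xc5 → big-endian bytes:
  [0]=0xc5

c5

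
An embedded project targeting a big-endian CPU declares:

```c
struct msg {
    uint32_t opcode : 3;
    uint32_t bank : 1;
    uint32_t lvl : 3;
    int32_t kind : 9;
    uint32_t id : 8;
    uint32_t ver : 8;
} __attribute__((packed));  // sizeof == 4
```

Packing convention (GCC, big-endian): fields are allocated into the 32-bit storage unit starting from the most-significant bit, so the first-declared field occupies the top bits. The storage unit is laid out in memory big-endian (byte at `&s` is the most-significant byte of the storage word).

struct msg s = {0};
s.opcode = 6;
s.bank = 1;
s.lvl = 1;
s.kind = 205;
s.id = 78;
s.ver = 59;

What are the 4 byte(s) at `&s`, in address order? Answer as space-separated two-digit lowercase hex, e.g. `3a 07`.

[29+:3] opcode=6 & 0x7 = 0x6; word=0xc0000000
[28+:1] bank=1 & 0x1 = 0x1; word=0xd0000000
[25+:3] lvl=1 & 0x7 = 0x1; word=0xd2000000
[16+:9] kind=205 & 0x1ff = 0xcd; word=0xd2cd0000
[8+:8] id=78 & 0xff = 0x4e; word=0xd2cd4e00
[0+:8] ver=59 & 0xff = 0x3b; word=0xd2cd4e3b
word = 0xd2cd4e3b → big-endian bytes:
  [0]=0xd2  [1]=0xcd  [2]=0x4e  [3]=0x3b

d2 cd 4e 3b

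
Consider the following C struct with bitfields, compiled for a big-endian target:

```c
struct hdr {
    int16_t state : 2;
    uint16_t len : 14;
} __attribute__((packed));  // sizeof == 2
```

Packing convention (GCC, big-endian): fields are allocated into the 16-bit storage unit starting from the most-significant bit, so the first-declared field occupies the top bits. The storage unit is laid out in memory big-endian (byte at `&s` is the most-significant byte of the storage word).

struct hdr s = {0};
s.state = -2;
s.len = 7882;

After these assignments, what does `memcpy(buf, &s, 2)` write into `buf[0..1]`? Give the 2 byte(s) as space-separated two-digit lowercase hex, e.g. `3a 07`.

9e ca

state (2b) val=-2 bits=0x2 at bit 14: 0x8000
len (14b) val=7882 bits=0x1eca at bit 0: 0x9eca
word = 0x9eca → big-endian bytes:
  [0]=0x9e  [1]=0xca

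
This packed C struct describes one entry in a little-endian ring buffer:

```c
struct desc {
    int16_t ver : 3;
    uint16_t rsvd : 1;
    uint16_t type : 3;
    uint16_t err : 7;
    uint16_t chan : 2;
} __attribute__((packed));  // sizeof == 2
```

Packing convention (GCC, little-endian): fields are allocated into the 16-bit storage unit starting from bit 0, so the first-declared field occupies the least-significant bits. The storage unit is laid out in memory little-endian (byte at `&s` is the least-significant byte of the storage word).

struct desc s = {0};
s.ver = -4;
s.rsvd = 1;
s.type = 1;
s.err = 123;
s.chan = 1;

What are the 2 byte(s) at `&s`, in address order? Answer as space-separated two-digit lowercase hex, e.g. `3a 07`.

9c 7d

ver (3b) val=-4 bits=0x4 at bit 0: 0x0004
rsvd (1b) val=1 bits=0x1 at bit 3: 0x000c
type (3b) val=1 bits=0x1 at bit 4: 0x001c
err (7b) val=123 bits=0x7b at bit 7: 0x3d9c
chan (2b) val=1 bits=0x1 at bit 14: 0x7d9c
word = 0x7d9c → little-endian bytes:
  [0]=0x9c  [1]=0x7d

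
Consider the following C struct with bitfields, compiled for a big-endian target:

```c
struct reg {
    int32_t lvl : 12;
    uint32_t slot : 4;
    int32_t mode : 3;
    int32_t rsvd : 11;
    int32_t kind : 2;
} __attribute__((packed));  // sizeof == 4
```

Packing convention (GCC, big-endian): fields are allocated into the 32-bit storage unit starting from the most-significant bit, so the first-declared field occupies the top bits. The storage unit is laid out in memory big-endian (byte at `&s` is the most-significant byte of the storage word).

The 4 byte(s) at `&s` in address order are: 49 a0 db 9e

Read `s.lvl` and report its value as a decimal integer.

1178

[0]=0x49 [1]=0xa0 [2]=0xdb [3]=0x9e (big-endian) → word 0x49a0db9e
lvl:12 @ bit 20 → (0x49a0db9e>>20)&0xfff = 0x49a  ←
slot:4 @ bit 16 → (0x49a0db9e>>16)&0xf = 0x0
mode:3 @ bit 13 → (0x49a0db9e>>13)&0x7 = 0x6
rsvd:11 @ bit 2 → (0x49a0db9e>>2)&0x7ff = 0x6e7
kind:2 @ bit 0 → (0x49a0db9e>>0)&0x3 = 0x2
lvl signed 12b, MSB=0: value = 1178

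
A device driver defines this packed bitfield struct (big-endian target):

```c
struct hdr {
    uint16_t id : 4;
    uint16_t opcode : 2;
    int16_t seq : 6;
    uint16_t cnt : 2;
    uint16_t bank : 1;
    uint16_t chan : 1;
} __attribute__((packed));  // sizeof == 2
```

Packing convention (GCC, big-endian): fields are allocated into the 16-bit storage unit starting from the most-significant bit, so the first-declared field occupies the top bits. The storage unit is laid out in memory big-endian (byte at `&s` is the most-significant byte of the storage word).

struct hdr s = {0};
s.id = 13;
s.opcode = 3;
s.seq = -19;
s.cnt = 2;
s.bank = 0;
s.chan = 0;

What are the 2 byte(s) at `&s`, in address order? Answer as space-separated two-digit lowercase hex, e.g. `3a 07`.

[12+:4] id=13 & 0xf = 0xd; word=0xd000
[10+:2] opcode=3 & 0x3 = 0x3; word=0xdc00
[4+:6] seq=-19 & 0x3f = 0x2d; word=0xded0
[2+:2] cnt=2 & 0x3 = 0x2; word=0xded8
[1+:1] bank=0 & 0x1 = 0x0; word=0xded8
[0+:1] chan=0 & 0x1 = 0x0; word=0xded8
word = 0xded8 → big-endian bytes:
  [0]=0xde  [1]=0xd8

de d8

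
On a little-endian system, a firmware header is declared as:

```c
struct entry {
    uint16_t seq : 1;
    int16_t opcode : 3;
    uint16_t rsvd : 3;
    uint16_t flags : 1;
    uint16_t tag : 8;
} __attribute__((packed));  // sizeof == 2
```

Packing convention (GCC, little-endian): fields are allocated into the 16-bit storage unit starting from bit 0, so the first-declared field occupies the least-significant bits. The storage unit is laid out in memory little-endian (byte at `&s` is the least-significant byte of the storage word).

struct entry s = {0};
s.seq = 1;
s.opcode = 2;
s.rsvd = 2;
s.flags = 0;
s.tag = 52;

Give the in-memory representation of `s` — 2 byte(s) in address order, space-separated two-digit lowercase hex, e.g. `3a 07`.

[0+:1] seq=1 & 0x1 = 0x1; word=0x0001
[1+:3] opcode=2 & 0x7 = 0x2; word=0x0005
[4+:3] rsvd=2 & 0x7 = 0x2; word=0x0025
[7+:1] flags=0 & 0x1 = 0x0; word=0x0025
[8+:8] tag=52 & 0xff = 0x34; word=0x3425
word = 0x3425 → little-endian bytes:
  [0]=0x25  [1]=0x34

25 34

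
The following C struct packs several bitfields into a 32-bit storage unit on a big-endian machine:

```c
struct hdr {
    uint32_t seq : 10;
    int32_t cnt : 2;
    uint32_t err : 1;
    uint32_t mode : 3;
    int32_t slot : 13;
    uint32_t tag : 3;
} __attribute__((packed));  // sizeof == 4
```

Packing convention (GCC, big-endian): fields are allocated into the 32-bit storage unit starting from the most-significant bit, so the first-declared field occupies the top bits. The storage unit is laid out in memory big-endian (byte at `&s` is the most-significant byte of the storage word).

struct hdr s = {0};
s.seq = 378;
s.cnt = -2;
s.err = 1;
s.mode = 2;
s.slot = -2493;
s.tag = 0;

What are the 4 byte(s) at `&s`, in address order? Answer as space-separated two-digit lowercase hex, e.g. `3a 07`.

seq (10b) val=378 bits=0x17a at bit 22: 0x5e800000
cnt (2b) val=-2 bits=0x2 at bit 20: 0x5ea00000
err (1b) val=1 bits=0x1 at bit 19: 0x5ea80000
mode (3b) val=2 bits=0x2 at bit 16: 0x5eaa0000
slot (13b) val=-2493 bits=0x1643 at bit 3: 0x5eaab218
tag (3b) val=0 bits=0x0 at bit 0: 0x5eaab218
word = 0x5eaab218 → big-endian bytes:
  [0]=0x5e  [1]=0xaa  [2]=0xb2  [3]=0x18

5e aa b2 18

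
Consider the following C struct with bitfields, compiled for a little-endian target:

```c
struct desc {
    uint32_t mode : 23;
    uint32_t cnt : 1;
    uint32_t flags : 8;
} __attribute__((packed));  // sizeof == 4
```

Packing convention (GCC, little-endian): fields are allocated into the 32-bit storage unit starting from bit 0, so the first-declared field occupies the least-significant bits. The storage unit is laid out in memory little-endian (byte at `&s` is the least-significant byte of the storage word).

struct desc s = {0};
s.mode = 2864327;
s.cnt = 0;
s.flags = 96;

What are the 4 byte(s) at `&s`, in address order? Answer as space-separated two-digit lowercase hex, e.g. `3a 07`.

[0+:23] mode=2864327 & 0x7fffff = 0x2bb4c7; word=0x002bb4c7
[23+:1] cnt=0 & 0x1 = 0x0; word=0x002bb4c7
[24+:8] flags=96 & 0xff = 0x60; word=0x602bb4c7
word = 0x602bb4c7 → little-endian bytes:
  [0]=0xc7  [1]=0xb4  [2]=0x2b  [3]=0x60

c7 b4 2b 60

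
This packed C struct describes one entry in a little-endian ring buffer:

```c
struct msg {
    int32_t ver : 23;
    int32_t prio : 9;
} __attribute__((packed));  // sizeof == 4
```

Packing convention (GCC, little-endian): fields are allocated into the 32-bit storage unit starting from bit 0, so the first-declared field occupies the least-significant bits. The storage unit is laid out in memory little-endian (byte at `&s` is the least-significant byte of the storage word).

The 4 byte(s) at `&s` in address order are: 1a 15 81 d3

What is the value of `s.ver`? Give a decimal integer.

70938

[0]=0x1a [1]=0x15 [2]=0x81 [3]=0xd3 (little-endian) → word 0xd381151a
ver [0+:23] = (word>>0) & 0x7fffff = 70938  ←
prio [23+:9] = (word>>23) & 0x1ff = 423
ver signed 23b, MSB=0: value = 70938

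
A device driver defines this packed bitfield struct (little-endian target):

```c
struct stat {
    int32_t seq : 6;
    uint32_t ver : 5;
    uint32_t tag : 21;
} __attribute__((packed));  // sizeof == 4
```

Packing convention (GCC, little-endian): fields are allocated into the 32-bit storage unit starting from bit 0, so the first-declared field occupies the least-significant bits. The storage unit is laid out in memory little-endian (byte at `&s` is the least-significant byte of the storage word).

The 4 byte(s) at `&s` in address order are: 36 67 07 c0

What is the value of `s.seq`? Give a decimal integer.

[0]=0x36 [1]=0x67 [2]=0x07 [3]=0xc0 (little-endian) → word 0xc0076736
seq [0+:6] = (word>>0) & 0x3f = 54  ←
ver [6+:5] = (word>>6) & 0x1f = 28
tag [11+:21] = (word>>11) & 0x1fffff = 1573100
seq signed 6b, MSB=1: 54 - 64 = -10

-10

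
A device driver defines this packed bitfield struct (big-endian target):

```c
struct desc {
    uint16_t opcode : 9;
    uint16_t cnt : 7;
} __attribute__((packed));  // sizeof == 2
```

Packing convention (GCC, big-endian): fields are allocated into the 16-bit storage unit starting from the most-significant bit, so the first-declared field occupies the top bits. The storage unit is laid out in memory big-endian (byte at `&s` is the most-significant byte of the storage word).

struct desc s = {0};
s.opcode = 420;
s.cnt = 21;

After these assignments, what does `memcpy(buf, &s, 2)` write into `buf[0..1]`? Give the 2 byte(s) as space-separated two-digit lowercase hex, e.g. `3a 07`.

d2 15

opcode (9b) val=420 bits=0x1a4 at bit 7: 0xd200
cnt (7b) val=21 bits=0x15 at bit 0: 0xd215
word = 0xd215 → big-endian bytes:
  [0]=0xd2  [1]=0x15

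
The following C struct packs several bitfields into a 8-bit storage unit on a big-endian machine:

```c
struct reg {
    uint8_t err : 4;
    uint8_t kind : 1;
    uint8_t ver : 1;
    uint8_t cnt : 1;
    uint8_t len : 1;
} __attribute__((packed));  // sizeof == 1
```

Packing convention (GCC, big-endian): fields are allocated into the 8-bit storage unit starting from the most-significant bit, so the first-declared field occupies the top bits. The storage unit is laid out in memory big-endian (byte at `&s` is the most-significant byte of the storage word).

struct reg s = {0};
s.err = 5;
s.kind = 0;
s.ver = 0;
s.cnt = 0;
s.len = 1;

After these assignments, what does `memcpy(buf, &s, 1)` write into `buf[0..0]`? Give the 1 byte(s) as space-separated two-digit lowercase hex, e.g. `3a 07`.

51

err:4 = 5 → 0x5 << 4 → word 0x50
kind:1 = 0 → 0x0 << 3 → word 0x50
ver:1 = 0 → 0x0 << 2 → word 0x50
cnt:1 = 0 → 0x0 << 1 → word 0x50
len:1 = 1 → 0x1 << 0 → word 0x51
word = 0x51 → big-endian bytes:
  [0]=0x51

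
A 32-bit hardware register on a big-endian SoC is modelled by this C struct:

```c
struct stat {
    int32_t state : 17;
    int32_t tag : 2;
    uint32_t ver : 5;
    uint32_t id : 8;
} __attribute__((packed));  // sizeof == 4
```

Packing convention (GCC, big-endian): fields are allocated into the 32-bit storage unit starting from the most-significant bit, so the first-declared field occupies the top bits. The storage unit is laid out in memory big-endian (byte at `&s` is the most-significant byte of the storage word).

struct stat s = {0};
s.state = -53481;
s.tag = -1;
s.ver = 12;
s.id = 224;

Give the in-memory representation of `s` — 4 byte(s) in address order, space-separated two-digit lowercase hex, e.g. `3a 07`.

state:17 = -53481 → 0x12f17 << 15 → word 0x978b8000
tag:2 = -1 → 0x3 << 13 → word 0x978be000
ver:5 = 12 → 0xc << 8 → word 0x978bec00
id:8 = 224 → 0xe0 << 0 → word 0x978bece0
word = 0x978bece0 → big-endian bytes:
  [0]=0x97  [1]=0x8b  [2]=0xec  [3]=0xe0

97 8b ec e0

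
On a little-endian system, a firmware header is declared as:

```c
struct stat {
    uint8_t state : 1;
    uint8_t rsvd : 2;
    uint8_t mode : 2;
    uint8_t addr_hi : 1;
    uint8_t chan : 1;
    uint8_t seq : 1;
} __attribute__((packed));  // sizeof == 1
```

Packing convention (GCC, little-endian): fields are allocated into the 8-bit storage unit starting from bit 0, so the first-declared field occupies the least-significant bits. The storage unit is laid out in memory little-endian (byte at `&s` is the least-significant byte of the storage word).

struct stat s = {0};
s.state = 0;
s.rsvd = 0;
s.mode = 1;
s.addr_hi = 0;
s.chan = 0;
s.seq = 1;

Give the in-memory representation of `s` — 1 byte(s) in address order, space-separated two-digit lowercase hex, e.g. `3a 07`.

state:1 = 0 → 0x0 << 0 → word 0x00
rsvd:2 = 0 → 0x0 << 1 → word 0x00
mode:2 = 1 → 0x1 << 3 → word 0x08
addr_hi:1 = 0 → 0x0 << 5 → word 0x08
chan:1 = 0 → 0x0 << 6 → word 0x08
seq:1 = 1 → 0x1 << 7 → word 0x88
word = 0x88 → little-endian bytes:
  [0]=0x88

88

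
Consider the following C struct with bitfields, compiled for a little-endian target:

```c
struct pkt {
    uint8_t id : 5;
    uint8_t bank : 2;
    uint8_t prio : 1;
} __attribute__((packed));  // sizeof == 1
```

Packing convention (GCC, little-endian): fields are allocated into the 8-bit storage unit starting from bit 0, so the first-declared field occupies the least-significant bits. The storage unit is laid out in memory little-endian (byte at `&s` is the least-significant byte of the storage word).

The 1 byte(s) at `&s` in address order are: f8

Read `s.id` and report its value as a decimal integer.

24

[0]=0xf8 (little-endian) → word 0xf8
id [0+:5] = (word>>0) & 0x1f = 24  ←
bank [5+:2] = (word>>5) & 0x3 = 3
prio [7+:1] = (word>>7) & 0x1 = 1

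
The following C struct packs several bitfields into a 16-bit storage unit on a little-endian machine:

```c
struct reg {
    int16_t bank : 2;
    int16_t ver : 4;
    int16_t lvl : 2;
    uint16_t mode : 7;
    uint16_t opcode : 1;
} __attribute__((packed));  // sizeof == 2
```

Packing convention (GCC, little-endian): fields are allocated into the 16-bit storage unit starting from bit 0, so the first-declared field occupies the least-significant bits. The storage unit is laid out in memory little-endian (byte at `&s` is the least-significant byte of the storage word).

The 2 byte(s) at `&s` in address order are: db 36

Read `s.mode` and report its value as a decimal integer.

[0]=0xdb [1]=0x36 (little-endian) → word 0x36db
bank [0+:2] = (word>>0) & 0x3 = 3
ver [2+:4] = (word>>2) & 0xf = 6
lvl [6+:2] = (word>>6) & 0x3 = 3
mode [8+:7] = (word>>8) & 0x7f = 54  ←
opcode [15+:1] = (word>>15) & 0x1 = 0

54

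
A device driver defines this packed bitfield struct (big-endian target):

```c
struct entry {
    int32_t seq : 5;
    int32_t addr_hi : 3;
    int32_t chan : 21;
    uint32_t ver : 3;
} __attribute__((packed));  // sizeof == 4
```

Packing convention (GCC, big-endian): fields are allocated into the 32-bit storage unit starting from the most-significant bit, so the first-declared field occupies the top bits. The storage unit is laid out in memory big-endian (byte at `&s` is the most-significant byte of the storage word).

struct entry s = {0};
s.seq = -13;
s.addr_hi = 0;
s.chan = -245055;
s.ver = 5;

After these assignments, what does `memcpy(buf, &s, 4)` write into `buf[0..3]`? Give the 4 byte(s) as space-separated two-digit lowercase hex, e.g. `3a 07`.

seq (5b) val=-13 bits=0x13 at bit 27: 0x98000000
addr_hi (3b) val=0 bits=0x0 at bit 24: 0x98000000
chan (21b) val=-245055 bits=0x1c42c1 at bit 3: 0x98e21608
ver (3b) val=5 bits=0x5 at bit 0: 0x98e2160d
word = 0x98e2160d → big-endian bytes:
  [0]=0x98  [1]=0xe2  [2]=0x16  [3]=0x0d

98 e2 16 0d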